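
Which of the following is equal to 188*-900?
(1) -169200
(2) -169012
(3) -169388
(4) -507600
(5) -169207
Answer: 1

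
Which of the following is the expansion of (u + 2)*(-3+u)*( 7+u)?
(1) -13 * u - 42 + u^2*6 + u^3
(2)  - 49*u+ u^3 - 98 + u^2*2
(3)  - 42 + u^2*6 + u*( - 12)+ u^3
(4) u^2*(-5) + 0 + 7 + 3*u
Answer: 1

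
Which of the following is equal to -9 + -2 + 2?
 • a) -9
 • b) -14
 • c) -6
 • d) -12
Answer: a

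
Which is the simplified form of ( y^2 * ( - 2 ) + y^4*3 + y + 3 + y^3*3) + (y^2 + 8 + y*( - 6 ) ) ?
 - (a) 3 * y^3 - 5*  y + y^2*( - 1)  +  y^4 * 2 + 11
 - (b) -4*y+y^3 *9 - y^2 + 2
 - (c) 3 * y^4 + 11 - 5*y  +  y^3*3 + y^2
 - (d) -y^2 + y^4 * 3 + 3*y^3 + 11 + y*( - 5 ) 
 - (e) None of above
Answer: d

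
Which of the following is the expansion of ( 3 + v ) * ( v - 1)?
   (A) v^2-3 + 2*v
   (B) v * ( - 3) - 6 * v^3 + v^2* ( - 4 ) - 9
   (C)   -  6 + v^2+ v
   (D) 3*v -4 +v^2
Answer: A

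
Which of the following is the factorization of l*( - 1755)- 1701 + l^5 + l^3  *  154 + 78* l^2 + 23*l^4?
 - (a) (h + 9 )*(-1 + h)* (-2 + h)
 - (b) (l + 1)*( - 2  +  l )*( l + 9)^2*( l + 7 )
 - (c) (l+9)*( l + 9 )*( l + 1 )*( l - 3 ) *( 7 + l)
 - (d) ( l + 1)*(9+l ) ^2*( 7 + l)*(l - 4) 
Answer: c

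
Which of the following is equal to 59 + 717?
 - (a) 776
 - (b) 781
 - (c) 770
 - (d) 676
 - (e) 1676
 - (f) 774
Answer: a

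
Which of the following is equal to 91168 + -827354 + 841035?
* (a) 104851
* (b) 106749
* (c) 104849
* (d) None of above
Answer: c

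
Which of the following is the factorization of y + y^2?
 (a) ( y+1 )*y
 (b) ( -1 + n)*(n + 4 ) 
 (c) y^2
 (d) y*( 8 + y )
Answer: a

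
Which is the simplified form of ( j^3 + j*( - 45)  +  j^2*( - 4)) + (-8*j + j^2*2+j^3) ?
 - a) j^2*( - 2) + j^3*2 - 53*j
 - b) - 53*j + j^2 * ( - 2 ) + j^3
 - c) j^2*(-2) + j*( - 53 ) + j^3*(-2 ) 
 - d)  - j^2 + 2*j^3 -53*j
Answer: a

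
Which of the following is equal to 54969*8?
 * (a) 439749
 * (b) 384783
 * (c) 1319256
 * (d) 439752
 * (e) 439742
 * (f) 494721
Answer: d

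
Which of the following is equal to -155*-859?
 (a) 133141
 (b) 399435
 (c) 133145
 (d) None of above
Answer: c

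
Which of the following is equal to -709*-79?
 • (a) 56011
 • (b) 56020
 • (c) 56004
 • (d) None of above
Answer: a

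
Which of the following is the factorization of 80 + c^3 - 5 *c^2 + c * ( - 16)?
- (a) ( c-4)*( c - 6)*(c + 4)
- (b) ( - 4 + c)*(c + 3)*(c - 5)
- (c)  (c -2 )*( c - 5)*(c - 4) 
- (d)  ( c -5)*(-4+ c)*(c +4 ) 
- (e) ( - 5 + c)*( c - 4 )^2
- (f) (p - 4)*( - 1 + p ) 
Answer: d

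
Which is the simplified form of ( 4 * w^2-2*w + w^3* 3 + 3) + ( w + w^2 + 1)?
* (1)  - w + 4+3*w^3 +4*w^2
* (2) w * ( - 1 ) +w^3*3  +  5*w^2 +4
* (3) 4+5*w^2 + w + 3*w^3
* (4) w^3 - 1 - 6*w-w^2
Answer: 2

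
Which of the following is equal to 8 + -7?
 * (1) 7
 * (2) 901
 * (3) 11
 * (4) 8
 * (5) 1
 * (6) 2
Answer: 5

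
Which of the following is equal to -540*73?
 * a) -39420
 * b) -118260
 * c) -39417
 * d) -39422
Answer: a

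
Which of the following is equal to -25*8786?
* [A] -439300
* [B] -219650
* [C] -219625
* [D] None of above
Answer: B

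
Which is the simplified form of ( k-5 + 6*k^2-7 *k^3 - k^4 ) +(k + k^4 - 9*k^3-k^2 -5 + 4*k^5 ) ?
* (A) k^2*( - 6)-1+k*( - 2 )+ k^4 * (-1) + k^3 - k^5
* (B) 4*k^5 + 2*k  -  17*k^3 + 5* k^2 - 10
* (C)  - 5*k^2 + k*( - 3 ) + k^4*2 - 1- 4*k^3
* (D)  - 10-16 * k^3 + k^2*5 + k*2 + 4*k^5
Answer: D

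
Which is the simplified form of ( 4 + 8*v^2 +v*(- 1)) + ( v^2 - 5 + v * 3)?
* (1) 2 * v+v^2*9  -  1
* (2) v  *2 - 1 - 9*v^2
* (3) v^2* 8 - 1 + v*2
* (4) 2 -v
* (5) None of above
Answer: 1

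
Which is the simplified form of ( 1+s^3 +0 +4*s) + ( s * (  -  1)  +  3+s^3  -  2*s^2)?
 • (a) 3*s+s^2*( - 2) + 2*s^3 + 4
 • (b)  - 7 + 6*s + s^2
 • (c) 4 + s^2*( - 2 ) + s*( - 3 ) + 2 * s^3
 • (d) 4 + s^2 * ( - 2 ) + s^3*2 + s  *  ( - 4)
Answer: a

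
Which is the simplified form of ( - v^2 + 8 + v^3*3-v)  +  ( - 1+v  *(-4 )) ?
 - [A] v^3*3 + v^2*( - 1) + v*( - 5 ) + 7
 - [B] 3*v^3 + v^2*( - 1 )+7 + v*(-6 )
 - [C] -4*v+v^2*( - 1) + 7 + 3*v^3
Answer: A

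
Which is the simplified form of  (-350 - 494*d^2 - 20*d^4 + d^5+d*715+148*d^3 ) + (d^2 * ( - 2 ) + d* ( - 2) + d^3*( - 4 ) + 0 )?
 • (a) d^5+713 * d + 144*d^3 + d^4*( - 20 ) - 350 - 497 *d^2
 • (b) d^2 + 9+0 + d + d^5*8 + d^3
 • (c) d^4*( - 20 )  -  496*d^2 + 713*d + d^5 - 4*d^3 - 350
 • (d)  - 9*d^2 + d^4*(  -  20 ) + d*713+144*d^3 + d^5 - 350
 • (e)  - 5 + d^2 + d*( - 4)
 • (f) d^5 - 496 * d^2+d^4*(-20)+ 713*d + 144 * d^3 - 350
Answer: f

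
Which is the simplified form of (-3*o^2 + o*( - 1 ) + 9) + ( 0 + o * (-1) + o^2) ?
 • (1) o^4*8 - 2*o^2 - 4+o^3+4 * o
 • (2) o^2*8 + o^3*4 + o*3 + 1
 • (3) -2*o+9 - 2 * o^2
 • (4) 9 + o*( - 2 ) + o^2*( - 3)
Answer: 3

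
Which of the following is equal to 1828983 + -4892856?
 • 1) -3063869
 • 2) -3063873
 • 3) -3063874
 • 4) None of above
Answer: 2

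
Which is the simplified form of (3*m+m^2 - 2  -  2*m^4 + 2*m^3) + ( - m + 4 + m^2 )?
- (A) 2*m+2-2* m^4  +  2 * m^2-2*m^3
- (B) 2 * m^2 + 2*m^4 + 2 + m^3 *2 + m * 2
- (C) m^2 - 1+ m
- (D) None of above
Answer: D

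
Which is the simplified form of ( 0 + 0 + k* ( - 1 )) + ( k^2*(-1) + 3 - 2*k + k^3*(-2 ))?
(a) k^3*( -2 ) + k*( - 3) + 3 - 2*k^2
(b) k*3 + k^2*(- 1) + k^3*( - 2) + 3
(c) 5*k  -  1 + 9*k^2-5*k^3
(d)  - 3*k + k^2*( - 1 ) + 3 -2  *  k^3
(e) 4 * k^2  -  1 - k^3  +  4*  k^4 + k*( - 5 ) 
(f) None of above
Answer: d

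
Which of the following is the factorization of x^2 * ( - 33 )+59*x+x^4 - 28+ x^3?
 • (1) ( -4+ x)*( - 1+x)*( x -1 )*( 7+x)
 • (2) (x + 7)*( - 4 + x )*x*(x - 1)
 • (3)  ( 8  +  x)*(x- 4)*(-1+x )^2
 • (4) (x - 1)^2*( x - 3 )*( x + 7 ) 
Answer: 1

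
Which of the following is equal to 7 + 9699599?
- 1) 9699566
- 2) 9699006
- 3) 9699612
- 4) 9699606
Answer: 4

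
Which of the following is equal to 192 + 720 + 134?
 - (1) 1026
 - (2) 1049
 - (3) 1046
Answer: 3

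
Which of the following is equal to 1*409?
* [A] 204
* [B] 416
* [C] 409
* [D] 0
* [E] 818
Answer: C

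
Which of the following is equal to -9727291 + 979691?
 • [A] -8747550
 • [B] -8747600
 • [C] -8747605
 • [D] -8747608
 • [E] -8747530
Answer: B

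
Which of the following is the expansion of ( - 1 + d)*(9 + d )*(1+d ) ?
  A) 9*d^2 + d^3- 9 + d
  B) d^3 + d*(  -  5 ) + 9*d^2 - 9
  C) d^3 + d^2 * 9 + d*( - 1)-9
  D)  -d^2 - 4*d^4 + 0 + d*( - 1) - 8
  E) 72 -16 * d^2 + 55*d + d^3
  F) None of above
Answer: C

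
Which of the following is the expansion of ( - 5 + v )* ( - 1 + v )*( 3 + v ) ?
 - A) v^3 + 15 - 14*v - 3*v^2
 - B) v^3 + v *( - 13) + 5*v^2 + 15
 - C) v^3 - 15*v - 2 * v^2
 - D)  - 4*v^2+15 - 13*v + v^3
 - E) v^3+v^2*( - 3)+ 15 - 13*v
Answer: E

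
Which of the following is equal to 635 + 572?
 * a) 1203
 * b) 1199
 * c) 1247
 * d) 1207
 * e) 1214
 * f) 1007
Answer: d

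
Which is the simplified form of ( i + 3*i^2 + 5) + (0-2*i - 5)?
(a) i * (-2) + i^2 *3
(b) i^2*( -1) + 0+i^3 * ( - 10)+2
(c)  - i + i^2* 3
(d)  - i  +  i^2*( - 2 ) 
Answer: c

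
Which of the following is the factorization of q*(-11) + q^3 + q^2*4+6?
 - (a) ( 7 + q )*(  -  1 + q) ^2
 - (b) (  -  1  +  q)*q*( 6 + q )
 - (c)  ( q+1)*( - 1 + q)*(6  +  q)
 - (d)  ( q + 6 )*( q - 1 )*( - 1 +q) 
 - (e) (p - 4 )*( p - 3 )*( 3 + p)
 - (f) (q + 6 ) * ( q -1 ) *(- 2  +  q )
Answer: d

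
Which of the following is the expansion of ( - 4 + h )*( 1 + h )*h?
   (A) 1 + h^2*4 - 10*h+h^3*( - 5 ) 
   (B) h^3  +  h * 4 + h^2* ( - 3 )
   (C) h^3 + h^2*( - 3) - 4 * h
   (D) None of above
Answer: C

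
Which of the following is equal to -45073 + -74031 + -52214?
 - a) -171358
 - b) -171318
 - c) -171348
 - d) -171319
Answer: b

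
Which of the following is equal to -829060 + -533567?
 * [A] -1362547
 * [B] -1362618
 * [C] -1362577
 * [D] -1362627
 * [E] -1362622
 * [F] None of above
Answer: D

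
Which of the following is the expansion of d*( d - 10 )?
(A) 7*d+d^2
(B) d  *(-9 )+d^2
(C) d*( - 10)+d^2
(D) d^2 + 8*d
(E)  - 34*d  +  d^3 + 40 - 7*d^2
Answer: C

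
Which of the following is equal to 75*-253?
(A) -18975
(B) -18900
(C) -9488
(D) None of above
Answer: A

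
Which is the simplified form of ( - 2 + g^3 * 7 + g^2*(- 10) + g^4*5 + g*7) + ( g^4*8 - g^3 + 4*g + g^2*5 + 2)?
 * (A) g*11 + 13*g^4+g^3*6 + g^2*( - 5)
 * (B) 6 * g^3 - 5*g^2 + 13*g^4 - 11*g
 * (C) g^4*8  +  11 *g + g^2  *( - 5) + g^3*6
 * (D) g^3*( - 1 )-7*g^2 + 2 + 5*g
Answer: A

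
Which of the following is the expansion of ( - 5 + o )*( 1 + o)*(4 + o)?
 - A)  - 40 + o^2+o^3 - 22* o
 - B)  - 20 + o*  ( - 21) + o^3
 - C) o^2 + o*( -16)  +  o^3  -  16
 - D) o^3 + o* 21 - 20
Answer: B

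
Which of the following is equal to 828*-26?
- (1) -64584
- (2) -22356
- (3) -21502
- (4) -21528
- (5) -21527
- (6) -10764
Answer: 4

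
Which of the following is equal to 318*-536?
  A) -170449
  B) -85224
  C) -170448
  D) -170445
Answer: C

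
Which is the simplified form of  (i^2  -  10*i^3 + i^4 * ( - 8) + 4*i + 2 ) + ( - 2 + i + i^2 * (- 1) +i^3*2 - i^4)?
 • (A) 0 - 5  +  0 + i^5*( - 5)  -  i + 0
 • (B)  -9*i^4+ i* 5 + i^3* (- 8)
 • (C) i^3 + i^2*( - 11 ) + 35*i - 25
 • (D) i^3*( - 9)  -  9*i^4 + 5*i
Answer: B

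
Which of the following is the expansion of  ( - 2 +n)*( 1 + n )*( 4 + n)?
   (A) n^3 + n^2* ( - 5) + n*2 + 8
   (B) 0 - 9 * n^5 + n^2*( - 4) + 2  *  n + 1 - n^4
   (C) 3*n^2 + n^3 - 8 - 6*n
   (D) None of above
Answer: C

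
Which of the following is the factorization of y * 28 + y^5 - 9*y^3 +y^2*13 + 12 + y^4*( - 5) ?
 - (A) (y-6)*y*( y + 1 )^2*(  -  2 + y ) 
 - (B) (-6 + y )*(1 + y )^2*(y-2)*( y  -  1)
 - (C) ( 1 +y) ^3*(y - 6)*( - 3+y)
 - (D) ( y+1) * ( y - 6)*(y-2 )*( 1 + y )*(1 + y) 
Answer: D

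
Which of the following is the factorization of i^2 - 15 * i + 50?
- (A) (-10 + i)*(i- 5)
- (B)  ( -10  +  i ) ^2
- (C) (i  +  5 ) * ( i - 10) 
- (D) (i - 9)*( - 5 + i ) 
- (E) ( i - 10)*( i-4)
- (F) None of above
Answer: A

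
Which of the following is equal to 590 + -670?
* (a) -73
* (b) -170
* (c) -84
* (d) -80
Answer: d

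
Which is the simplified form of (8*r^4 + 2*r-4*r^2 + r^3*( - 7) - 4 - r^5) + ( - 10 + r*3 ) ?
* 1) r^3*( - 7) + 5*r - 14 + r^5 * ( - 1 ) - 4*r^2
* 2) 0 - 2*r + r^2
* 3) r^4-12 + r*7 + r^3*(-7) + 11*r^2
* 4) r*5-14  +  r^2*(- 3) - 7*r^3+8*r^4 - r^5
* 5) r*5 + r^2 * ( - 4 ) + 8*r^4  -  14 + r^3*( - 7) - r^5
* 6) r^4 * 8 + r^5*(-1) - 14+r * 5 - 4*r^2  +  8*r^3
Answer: 5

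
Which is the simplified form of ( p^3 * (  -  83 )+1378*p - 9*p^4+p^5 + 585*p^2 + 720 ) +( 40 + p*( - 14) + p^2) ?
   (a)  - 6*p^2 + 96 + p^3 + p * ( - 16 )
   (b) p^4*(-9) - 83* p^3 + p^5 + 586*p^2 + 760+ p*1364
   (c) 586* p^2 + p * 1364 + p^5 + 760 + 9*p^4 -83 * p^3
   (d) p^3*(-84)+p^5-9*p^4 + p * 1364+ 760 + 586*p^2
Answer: b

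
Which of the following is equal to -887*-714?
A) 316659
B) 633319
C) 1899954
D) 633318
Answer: D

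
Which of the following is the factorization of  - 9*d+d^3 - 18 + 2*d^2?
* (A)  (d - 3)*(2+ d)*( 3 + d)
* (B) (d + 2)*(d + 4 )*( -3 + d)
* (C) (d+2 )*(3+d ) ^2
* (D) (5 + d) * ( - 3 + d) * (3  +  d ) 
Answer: A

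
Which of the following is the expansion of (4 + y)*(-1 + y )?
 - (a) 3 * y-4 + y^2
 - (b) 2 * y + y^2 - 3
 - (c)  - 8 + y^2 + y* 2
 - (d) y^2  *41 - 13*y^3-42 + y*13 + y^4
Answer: a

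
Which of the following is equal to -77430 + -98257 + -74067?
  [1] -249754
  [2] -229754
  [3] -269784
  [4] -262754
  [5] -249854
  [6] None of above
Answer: 1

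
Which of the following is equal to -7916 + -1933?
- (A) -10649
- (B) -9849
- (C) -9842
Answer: B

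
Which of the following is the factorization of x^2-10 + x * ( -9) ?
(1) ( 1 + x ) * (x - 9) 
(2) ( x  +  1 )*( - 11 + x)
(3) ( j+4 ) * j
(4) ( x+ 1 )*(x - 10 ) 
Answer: 4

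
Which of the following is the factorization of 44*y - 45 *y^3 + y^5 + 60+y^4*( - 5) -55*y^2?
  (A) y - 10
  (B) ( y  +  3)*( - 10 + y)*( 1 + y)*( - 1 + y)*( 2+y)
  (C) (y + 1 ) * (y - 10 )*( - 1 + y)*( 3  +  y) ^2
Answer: B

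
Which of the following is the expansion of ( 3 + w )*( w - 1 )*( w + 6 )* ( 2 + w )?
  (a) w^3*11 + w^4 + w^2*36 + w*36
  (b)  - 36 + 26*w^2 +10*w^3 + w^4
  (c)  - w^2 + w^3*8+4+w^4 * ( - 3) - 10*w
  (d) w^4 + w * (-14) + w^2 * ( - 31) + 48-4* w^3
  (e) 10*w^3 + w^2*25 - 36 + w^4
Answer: e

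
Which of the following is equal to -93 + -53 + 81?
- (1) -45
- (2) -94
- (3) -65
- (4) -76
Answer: 3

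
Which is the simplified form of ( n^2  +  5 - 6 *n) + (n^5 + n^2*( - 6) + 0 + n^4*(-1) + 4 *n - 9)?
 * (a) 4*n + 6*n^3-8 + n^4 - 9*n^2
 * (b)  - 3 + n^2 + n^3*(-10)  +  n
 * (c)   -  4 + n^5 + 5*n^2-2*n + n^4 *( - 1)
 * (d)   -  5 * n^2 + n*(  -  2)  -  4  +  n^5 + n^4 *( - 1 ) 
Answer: d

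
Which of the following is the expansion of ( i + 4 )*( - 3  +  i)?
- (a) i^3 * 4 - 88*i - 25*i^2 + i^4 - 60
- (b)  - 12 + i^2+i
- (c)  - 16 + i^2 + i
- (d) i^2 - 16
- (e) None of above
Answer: b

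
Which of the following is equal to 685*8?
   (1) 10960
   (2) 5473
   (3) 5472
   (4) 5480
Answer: 4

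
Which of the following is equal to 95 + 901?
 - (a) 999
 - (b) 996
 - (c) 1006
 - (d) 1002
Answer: b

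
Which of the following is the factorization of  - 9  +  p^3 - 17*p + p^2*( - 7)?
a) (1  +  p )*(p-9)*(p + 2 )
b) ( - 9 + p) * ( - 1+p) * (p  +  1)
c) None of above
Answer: c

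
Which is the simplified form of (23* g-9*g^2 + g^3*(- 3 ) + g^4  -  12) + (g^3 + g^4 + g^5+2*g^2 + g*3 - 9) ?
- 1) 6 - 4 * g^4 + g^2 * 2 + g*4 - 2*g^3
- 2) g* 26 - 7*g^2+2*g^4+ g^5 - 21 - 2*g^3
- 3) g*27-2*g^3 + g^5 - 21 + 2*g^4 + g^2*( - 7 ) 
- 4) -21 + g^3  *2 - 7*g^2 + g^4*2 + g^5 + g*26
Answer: 2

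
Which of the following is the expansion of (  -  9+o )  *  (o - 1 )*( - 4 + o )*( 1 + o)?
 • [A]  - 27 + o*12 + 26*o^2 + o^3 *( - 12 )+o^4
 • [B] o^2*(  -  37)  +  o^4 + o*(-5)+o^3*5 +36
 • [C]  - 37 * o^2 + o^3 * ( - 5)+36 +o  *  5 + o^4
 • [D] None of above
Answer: D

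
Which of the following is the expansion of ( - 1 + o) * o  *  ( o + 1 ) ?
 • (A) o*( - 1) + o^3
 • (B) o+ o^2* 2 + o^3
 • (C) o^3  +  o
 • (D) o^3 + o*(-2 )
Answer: A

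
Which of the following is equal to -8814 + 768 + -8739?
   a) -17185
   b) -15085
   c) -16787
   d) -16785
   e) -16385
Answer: d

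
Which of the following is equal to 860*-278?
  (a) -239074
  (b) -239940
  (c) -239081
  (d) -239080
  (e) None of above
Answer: d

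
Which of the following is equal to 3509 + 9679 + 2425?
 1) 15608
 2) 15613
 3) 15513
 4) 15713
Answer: 2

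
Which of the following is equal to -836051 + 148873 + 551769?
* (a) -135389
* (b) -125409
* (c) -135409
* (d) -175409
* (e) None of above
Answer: c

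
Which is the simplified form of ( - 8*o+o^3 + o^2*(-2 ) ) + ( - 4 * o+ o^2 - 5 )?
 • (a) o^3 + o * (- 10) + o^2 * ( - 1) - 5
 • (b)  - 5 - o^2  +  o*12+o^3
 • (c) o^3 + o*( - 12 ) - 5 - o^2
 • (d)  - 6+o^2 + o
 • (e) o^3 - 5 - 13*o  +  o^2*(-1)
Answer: c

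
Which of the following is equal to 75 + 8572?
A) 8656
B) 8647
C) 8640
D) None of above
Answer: B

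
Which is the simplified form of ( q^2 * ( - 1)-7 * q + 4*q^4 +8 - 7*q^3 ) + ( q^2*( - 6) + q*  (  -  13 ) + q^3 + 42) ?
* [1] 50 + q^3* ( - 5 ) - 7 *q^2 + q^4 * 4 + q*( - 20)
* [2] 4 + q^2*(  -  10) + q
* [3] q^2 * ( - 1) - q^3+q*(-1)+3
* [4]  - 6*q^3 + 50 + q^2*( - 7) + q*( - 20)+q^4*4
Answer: 4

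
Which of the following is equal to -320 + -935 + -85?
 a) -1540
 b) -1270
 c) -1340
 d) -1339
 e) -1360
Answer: c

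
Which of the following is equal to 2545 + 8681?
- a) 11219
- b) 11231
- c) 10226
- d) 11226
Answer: d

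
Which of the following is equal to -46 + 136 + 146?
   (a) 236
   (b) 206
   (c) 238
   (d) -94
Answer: a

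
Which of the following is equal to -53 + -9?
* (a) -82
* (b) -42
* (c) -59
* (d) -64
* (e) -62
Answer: e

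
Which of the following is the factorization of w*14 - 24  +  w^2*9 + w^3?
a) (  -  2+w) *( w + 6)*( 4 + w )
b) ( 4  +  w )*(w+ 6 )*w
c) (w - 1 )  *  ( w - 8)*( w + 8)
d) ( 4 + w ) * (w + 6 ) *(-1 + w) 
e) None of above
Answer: d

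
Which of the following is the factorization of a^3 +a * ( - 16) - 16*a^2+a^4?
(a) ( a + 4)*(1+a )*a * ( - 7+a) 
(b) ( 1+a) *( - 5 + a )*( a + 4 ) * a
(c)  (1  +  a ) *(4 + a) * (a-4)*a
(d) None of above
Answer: c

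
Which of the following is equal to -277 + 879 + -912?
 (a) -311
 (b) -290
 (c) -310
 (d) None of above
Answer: c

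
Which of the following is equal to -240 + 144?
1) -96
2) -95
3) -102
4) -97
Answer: 1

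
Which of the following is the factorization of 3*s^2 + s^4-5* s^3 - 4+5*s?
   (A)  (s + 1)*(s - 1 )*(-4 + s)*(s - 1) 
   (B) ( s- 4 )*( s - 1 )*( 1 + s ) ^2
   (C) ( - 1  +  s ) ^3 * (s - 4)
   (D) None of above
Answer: A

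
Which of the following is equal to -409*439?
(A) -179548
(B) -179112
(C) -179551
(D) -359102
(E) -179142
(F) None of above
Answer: C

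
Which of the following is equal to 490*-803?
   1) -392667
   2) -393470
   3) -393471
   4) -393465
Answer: 2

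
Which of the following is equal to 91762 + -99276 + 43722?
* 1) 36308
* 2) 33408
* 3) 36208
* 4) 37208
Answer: 3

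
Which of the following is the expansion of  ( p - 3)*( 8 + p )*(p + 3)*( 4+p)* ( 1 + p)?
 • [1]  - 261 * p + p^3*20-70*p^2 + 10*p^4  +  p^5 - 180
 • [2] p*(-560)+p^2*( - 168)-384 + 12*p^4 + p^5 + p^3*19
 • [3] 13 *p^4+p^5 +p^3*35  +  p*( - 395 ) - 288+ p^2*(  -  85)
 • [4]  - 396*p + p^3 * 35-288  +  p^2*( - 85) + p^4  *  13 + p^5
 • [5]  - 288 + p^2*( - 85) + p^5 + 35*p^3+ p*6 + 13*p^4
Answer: 4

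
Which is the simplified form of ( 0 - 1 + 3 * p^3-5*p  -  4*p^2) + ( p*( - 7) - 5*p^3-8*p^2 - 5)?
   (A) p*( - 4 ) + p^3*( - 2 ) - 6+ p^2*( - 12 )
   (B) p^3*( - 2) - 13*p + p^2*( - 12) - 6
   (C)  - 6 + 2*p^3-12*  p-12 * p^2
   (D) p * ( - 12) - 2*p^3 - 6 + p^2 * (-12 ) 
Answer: D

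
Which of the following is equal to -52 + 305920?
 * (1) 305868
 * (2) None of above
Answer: 1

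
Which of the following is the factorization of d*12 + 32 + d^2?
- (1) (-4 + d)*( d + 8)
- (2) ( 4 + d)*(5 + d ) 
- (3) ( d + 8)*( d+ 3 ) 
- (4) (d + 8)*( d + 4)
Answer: 4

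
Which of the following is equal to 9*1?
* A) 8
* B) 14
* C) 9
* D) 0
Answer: C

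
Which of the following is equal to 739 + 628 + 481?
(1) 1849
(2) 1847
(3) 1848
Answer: 3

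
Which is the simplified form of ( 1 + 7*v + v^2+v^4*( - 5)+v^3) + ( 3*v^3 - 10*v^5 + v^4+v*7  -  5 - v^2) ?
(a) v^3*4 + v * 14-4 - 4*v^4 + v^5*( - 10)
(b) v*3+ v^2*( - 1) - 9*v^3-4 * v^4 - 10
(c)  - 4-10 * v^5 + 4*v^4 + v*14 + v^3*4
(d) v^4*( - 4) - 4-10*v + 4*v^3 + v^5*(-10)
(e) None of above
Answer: a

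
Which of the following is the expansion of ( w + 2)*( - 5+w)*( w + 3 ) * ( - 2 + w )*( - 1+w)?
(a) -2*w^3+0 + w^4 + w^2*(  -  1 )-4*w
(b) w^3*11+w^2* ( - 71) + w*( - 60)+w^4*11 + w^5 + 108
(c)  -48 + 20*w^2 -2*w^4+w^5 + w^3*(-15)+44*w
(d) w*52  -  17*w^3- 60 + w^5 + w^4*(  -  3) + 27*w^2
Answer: d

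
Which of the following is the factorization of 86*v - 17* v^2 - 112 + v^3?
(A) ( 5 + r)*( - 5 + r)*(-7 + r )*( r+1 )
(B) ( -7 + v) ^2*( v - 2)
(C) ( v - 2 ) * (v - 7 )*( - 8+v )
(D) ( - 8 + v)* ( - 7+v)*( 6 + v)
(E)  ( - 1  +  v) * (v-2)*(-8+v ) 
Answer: C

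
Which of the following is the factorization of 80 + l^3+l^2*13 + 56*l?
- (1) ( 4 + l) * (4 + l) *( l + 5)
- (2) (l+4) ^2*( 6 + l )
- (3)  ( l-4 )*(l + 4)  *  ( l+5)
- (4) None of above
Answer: 1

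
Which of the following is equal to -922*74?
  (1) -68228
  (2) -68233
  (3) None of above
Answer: 1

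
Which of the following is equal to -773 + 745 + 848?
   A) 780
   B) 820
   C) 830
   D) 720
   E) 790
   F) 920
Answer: B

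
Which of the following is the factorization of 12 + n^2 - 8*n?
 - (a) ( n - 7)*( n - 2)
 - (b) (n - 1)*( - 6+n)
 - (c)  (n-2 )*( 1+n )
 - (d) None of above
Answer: d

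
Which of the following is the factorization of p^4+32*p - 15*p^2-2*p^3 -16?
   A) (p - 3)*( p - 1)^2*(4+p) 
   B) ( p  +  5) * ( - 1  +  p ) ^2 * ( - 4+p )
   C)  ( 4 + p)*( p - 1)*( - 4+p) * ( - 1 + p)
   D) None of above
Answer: C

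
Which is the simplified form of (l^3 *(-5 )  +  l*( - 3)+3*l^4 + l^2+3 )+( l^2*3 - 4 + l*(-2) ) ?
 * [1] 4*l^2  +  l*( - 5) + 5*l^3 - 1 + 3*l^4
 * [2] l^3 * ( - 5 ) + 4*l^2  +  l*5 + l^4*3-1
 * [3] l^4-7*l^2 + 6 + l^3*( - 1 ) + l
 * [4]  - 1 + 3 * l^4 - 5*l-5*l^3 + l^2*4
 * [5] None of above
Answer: 4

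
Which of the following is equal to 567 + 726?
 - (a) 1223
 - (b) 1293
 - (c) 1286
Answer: b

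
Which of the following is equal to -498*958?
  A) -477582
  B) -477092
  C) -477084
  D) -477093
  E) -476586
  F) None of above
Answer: C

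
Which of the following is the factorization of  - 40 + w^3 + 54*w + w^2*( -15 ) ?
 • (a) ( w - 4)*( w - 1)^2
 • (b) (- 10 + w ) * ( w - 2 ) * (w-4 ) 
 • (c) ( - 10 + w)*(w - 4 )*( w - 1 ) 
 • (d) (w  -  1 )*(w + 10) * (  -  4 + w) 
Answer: c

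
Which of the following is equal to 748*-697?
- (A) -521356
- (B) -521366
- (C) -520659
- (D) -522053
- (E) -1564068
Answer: A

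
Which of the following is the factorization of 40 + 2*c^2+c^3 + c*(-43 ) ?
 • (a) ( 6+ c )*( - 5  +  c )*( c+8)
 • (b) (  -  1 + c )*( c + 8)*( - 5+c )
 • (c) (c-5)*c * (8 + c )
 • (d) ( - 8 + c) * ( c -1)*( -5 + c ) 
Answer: b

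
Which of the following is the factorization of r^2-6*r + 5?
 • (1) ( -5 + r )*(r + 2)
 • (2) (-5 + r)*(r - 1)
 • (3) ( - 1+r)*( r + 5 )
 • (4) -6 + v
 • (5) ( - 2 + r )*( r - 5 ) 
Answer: 2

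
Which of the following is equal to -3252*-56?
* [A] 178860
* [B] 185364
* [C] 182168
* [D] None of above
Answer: D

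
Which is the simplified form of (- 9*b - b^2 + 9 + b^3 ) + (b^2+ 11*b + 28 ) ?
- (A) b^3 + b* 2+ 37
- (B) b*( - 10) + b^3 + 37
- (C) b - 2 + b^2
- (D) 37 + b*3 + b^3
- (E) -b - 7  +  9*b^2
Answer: A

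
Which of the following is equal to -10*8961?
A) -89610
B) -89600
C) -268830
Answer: A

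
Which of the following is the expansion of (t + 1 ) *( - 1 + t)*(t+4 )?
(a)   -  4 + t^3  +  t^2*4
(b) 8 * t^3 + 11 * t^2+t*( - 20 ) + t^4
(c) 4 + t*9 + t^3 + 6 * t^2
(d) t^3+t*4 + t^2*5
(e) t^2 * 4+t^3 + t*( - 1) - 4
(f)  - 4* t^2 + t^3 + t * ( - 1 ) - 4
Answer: e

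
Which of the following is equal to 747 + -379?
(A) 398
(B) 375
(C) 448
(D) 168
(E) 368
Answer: E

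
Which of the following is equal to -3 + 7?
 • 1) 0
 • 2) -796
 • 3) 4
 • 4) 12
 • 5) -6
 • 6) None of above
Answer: 3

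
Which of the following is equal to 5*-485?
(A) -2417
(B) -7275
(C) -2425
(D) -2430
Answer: C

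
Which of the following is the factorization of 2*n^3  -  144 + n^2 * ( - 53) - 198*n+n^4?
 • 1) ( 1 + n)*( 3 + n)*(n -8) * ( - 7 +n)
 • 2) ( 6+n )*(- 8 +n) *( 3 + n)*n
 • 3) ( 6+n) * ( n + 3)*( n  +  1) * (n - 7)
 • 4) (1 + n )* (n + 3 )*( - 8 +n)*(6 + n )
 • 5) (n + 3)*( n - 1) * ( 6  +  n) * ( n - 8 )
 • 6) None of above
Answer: 4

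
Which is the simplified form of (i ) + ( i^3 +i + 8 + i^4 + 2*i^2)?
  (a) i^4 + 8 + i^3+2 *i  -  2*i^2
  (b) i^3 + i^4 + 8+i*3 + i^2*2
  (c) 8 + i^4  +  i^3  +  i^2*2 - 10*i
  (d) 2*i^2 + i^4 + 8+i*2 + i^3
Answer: d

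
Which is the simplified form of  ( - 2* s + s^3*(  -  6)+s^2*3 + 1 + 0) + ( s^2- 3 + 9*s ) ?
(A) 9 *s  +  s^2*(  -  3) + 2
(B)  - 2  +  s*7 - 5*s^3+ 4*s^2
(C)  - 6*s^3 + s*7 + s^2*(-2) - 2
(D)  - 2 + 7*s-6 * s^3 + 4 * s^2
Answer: D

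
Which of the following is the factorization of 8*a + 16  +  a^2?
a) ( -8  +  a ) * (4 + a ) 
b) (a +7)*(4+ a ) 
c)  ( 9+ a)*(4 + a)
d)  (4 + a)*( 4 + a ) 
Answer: d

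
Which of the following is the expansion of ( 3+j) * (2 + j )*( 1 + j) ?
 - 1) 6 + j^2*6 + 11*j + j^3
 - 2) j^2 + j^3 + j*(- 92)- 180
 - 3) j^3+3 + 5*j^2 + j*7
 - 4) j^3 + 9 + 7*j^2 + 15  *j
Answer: 1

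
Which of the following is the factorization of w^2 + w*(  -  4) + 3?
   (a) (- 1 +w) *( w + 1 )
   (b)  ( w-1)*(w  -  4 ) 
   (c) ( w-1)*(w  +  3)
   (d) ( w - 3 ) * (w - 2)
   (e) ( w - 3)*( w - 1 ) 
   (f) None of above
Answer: e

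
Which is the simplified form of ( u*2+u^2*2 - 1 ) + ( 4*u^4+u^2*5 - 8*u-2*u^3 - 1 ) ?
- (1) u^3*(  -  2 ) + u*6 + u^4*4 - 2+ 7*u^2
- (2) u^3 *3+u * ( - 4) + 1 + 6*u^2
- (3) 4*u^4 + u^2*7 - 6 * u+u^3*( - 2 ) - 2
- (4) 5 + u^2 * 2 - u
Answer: 3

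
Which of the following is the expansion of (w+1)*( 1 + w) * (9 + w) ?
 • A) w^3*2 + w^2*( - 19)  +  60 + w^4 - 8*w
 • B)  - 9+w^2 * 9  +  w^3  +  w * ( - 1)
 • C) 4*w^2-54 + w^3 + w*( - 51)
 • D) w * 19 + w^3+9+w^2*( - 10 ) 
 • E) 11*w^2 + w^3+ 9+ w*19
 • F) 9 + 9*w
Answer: E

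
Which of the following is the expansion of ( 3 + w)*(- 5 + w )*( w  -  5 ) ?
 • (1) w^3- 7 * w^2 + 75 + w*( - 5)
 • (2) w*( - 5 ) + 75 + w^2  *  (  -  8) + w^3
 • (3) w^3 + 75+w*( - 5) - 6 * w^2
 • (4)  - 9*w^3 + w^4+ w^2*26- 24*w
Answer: 1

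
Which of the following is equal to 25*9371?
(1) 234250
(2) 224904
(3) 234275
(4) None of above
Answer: 3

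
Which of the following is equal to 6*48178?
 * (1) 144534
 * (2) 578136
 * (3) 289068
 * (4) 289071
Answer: 3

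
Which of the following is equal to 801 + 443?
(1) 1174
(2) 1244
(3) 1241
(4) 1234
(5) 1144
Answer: 2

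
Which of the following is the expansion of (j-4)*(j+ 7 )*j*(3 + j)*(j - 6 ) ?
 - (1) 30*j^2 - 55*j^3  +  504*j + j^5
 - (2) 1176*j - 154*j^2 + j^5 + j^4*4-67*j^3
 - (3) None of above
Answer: 1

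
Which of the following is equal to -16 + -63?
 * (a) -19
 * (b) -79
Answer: b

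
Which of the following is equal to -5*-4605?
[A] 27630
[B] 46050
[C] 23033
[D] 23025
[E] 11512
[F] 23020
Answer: D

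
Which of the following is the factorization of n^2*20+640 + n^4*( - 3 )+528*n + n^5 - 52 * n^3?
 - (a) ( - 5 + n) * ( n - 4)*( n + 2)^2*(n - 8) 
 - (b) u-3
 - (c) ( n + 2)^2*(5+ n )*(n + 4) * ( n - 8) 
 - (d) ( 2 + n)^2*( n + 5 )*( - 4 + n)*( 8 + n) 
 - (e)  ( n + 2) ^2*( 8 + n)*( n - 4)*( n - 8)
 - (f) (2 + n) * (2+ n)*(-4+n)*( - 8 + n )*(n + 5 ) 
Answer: f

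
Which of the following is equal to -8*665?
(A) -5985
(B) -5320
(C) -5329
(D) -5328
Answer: B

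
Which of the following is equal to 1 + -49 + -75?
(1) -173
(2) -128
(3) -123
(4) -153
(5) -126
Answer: 3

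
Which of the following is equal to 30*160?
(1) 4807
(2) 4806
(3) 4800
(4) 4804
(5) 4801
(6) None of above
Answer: 3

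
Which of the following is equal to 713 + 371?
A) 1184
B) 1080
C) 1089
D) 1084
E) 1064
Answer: D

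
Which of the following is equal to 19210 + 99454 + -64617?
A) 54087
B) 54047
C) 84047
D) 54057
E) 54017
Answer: B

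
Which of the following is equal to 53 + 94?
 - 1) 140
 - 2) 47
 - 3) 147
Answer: 3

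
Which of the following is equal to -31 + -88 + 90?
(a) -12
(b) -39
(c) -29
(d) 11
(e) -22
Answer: c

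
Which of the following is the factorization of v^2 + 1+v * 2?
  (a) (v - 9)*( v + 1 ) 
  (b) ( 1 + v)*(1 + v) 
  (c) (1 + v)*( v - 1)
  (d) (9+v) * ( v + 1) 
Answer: b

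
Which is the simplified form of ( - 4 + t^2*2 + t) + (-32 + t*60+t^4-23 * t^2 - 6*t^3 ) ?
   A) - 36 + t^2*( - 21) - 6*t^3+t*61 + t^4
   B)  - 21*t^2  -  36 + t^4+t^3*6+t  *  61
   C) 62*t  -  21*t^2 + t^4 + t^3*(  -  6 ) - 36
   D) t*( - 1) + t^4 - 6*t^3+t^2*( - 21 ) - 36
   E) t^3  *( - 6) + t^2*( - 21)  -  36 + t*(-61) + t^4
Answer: A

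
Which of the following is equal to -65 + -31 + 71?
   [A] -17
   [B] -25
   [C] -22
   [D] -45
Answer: B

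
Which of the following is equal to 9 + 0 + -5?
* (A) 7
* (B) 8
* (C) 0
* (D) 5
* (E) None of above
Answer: E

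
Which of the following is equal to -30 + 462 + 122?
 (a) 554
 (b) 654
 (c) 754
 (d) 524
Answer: a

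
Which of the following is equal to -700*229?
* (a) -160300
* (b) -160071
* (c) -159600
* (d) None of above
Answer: a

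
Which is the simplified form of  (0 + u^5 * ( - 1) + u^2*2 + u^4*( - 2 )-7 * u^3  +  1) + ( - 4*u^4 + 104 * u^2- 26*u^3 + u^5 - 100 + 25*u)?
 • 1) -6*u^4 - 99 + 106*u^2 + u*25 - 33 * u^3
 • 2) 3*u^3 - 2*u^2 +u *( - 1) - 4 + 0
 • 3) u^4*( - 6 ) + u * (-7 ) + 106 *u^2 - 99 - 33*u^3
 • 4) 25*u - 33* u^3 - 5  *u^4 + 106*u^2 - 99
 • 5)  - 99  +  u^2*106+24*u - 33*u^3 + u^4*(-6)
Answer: 1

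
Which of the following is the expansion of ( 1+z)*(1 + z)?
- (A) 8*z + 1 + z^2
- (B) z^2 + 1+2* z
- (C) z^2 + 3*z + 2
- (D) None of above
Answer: B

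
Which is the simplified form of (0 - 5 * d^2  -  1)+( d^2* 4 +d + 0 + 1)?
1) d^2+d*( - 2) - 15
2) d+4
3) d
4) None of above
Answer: 4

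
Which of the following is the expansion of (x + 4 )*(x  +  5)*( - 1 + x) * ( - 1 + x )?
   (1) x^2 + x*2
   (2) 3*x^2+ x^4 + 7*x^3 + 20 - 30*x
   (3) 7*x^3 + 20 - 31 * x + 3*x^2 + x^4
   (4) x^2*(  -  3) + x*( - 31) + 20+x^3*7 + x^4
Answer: 3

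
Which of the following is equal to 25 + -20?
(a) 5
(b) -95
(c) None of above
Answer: a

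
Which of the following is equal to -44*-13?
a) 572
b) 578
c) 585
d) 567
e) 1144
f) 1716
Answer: a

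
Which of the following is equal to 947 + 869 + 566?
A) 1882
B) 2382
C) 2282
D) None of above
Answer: B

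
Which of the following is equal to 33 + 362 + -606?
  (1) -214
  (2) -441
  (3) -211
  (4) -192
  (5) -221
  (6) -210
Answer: 3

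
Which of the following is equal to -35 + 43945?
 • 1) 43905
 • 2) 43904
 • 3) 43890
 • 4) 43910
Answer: 4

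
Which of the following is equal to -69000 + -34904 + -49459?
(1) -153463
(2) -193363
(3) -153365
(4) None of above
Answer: 4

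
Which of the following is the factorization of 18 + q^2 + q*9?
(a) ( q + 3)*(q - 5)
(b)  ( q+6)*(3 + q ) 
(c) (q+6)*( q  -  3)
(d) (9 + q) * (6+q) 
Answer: b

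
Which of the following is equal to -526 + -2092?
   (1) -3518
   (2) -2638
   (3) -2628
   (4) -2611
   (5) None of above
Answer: 5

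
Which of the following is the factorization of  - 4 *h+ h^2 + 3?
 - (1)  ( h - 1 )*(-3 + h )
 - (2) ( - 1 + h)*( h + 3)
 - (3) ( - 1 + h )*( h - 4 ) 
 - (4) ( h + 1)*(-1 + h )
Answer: 1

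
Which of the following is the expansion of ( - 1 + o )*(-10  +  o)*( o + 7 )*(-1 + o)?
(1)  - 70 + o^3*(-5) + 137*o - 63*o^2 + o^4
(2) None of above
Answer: 1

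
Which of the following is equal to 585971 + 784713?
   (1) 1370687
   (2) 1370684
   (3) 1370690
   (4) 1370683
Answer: 2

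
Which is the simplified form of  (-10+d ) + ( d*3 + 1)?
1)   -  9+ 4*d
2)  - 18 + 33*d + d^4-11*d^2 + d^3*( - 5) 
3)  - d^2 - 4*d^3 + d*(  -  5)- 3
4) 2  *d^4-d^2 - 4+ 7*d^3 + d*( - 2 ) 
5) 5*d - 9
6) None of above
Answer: 1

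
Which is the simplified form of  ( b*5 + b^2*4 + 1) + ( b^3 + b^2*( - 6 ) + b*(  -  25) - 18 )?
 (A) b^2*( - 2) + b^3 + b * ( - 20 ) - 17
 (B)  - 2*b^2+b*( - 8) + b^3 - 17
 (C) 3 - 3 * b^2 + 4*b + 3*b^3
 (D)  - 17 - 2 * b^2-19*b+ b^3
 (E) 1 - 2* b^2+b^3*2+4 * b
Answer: A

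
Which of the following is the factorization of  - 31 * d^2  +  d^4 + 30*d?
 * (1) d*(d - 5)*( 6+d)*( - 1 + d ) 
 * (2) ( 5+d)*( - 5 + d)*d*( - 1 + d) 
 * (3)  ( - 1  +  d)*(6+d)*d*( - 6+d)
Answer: 1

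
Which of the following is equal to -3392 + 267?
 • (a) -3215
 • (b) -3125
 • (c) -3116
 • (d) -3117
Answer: b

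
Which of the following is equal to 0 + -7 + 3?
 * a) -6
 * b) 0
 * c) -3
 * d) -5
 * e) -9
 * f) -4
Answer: f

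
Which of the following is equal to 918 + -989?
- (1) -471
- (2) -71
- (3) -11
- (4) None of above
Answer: 2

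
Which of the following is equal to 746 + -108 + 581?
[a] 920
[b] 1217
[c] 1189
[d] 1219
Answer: d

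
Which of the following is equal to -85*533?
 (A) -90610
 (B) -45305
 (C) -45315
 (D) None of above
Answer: B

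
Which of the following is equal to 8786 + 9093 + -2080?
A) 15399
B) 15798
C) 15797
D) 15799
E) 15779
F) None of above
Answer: D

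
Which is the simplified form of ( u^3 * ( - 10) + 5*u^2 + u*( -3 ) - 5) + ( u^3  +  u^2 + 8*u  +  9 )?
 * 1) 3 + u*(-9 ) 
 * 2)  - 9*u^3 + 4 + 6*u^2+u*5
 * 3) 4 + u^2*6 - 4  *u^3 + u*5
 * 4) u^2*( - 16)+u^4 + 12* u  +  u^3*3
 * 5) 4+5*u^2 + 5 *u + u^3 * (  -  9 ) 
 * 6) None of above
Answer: 2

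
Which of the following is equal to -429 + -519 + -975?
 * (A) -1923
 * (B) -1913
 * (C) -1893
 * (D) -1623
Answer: A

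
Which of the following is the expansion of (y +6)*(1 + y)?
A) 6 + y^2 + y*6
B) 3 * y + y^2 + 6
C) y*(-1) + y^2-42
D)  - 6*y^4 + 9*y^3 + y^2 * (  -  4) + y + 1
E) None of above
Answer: E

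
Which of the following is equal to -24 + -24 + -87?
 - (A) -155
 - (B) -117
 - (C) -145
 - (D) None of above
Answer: D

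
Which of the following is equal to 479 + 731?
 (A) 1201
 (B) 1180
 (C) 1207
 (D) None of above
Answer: D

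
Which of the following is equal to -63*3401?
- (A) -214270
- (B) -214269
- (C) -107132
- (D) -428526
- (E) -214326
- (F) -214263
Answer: F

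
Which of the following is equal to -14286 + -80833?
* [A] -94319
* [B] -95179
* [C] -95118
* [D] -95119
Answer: D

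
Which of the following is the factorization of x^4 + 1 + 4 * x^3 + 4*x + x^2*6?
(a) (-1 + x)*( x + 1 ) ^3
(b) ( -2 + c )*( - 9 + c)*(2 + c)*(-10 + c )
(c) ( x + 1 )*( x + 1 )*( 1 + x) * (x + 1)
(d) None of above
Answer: c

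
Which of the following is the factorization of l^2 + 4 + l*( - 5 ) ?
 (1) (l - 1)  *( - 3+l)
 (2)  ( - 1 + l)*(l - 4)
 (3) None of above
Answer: 2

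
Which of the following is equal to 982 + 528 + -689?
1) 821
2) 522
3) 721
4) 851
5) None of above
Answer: 1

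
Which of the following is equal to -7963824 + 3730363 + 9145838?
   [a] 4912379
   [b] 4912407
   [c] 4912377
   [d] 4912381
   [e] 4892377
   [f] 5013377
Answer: c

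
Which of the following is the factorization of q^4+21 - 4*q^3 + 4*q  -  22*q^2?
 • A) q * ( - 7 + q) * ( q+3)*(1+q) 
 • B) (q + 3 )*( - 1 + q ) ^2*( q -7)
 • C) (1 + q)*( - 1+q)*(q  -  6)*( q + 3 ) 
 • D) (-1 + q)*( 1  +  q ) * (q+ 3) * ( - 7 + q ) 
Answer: D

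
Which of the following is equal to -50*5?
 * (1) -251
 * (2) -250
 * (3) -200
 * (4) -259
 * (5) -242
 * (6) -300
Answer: 2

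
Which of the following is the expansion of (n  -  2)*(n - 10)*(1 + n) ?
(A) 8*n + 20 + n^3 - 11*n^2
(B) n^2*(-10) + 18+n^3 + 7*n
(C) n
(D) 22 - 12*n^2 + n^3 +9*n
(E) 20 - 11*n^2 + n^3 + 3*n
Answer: A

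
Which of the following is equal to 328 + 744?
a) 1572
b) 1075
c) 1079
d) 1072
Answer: d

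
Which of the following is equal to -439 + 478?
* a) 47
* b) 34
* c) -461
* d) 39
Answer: d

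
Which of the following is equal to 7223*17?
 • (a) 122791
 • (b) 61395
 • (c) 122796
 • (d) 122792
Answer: a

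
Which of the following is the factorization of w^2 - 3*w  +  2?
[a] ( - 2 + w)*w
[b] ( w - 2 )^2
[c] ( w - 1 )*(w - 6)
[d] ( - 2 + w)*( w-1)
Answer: d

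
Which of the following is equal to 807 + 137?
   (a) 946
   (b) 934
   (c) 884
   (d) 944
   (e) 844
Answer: d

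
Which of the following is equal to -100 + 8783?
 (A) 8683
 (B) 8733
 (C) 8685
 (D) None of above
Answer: A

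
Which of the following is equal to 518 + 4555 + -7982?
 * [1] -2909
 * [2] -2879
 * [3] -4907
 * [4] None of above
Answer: 1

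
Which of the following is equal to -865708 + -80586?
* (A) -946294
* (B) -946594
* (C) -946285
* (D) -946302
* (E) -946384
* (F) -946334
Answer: A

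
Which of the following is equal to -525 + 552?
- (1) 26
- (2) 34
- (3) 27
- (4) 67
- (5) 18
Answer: 3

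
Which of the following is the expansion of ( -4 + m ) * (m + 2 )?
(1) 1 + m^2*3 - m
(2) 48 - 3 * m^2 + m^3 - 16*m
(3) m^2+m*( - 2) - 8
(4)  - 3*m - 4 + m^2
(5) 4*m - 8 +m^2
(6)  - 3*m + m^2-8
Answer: 3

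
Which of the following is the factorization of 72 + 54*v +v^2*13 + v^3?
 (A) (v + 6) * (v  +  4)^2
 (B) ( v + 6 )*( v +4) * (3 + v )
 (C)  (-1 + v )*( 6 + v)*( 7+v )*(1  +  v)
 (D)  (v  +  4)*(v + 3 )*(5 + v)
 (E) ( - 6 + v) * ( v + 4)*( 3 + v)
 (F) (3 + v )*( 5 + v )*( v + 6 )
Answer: B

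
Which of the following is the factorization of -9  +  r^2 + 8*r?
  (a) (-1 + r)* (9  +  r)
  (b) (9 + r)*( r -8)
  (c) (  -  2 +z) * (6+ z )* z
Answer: a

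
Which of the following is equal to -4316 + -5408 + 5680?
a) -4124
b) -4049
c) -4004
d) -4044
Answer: d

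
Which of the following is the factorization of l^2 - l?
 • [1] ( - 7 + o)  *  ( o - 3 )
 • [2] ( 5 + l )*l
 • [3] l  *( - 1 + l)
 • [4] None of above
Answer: 3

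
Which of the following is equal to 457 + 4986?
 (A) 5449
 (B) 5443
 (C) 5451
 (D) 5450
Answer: B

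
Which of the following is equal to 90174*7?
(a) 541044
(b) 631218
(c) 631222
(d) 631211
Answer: b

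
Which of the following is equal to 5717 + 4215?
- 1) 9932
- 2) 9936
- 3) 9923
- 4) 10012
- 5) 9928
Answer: 1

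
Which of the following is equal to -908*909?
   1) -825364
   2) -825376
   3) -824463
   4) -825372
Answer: 4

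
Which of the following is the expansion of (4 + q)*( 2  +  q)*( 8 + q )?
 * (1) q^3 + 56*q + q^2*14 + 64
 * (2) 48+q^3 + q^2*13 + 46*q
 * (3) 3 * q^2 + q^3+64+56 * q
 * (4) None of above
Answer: 1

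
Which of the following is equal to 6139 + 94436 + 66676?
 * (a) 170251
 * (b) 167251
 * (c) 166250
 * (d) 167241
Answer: b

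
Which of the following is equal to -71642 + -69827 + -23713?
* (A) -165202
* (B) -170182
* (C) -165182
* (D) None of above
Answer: C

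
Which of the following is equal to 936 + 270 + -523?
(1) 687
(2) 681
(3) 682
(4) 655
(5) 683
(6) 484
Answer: 5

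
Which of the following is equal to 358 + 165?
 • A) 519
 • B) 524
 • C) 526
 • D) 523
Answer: D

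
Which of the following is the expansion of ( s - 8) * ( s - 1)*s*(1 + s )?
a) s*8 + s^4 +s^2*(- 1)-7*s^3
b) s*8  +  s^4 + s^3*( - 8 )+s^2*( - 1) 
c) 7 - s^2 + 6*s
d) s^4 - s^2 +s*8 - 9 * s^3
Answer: b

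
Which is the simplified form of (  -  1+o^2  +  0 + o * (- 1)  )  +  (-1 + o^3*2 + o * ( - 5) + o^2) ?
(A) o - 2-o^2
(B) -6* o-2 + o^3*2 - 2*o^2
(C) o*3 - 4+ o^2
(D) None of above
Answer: D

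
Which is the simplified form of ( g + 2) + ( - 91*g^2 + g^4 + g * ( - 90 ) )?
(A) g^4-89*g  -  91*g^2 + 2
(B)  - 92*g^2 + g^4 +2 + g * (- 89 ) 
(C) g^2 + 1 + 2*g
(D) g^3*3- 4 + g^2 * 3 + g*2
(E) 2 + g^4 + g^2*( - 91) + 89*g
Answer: A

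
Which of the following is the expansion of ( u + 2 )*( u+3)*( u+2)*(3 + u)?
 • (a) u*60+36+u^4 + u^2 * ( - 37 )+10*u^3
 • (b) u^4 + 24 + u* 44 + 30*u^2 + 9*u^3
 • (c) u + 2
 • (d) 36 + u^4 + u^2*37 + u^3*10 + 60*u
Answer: d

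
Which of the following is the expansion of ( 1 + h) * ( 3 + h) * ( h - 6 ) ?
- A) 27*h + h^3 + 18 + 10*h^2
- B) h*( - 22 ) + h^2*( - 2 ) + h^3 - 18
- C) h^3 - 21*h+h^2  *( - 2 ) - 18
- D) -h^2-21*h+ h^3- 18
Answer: C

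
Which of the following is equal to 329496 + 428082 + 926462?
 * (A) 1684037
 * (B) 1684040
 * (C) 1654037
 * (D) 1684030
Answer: B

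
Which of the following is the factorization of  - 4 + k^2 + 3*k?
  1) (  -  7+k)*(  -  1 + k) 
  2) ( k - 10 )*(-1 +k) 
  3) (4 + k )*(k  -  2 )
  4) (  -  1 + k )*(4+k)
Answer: 4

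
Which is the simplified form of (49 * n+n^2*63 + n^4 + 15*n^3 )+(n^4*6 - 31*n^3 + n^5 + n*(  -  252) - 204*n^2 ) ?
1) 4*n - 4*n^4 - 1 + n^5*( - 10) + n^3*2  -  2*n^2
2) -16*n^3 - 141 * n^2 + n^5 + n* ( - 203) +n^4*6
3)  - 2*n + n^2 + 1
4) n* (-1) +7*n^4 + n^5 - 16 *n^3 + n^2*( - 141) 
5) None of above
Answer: 5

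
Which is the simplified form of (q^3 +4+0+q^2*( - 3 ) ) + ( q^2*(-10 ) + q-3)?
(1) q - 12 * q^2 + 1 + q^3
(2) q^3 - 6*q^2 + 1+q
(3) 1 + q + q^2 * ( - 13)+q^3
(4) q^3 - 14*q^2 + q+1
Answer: 3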